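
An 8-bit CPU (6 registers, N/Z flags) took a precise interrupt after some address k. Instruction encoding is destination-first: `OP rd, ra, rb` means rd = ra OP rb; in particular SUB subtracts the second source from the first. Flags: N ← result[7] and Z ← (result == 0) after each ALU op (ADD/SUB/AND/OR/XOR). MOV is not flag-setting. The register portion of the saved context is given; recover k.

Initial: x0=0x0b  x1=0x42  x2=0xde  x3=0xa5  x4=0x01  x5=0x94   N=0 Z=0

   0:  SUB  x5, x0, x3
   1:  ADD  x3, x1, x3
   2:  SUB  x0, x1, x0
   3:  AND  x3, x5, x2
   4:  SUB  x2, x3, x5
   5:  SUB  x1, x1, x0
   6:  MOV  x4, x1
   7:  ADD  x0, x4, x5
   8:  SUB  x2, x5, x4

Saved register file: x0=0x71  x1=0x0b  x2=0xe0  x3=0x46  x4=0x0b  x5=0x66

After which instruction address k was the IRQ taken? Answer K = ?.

K = 7

after  0: x0=0x0b x1=0x42 x2=0xde x3=0xa5 x4=0x01 x5=0x66  N=0 Z=0
after  1: x0=0x0b x1=0x42 x2=0xde x3=0xe7 x4=0x01 x5=0x66  N=1 Z=0
after  2: x0=0x37 x1=0x42 x2=0xde x3=0xe7 x4=0x01 x5=0x66  N=0 Z=0
after  3: x0=0x37 x1=0x42 x2=0xde x3=0x46 x4=0x01 x5=0x66  N=0 Z=0
after  4: x0=0x37 x1=0x42 x2=0xe0 x3=0x46 x4=0x01 x5=0x66  N=1 Z=0
after  5: x0=0x37 x1=0x0b x2=0xe0 x3=0x46 x4=0x01 x5=0x66  N=0 Z=0
after  6: x0=0x37 x1=0x0b x2=0xe0 x3=0x46 x4=0x0b x5=0x66  N=0 Z=0
after  7: x0=0x71 x1=0x0b x2=0xe0 x3=0x46 x4=0x0b x5=0x66  N=0 Z=0
-- IRQ taken; context saved, return-PC = 8 --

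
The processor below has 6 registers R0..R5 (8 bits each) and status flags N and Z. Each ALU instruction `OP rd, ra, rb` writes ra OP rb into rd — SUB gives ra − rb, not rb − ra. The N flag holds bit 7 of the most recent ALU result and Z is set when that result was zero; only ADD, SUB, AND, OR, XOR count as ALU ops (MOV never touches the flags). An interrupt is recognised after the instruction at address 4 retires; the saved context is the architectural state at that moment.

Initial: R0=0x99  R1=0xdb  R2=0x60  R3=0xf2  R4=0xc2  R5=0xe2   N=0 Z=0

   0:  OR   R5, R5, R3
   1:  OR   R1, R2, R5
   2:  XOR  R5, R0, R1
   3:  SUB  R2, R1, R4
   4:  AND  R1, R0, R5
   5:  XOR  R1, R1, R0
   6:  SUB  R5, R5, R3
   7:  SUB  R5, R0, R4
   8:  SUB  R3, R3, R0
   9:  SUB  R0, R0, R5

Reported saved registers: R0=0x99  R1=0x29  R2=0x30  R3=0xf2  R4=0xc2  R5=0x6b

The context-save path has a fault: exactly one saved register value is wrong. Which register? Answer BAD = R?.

after  0: R0=0x99 R1=0xdb R2=0x60 R3=0xf2 R4=0xc2 R5=0xf2  N=1 Z=0
after  1: R0=0x99 R1=0xf2 R2=0x60 R3=0xf2 R4=0xc2 R5=0xf2  N=1 Z=0
after  2: R0=0x99 R1=0xf2 R2=0x60 R3=0xf2 R4=0xc2 R5=0x6b  N=0 Z=0
after  3: R0=0x99 R1=0xf2 R2=0x30 R3=0xf2 R4=0xc2 R5=0x6b  N=0 Z=0
after  4: R0=0x99 R1=0x09 R2=0x30 R3=0xf2 R4=0xc2 R5=0x6b  N=0 Z=0
-- IRQ taken; context saved, return-PC = 5 --
mismatch: R1: reported 0x29 vs actual 0x09

BAD = R1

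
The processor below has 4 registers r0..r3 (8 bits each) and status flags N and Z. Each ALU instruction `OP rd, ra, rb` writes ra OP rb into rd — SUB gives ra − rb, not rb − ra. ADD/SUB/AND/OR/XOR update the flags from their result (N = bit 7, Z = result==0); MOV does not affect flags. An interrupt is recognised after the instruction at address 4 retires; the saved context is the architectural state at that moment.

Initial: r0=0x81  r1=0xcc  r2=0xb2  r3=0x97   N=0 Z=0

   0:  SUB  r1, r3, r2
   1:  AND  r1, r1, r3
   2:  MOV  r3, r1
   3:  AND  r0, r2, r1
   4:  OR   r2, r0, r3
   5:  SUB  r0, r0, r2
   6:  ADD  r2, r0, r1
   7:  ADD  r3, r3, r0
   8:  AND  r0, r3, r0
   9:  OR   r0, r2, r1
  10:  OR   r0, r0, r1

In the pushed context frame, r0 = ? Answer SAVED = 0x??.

SAVED = 0x80

after  0: r0=0x81 r1=0xe5 r2=0xb2 r3=0x97  N=1 Z=0
after  1: r0=0x81 r1=0x85 r2=0xb2 r3=0x97  N=1 Z=0
after  2: r0=0x81 r1=0x85 r2=0xb2 r3=0x85  N=1 Z=0
after  3: r0=0x80 r1=0x85 r2=0xb2 r3=0x85  N=1 Z=0
after  4: r0=0x80 r1=0x85 r2=0x85 r3=0x85  N=1 Z=0
-- IRQ taken; context saved, return-PC = 5 --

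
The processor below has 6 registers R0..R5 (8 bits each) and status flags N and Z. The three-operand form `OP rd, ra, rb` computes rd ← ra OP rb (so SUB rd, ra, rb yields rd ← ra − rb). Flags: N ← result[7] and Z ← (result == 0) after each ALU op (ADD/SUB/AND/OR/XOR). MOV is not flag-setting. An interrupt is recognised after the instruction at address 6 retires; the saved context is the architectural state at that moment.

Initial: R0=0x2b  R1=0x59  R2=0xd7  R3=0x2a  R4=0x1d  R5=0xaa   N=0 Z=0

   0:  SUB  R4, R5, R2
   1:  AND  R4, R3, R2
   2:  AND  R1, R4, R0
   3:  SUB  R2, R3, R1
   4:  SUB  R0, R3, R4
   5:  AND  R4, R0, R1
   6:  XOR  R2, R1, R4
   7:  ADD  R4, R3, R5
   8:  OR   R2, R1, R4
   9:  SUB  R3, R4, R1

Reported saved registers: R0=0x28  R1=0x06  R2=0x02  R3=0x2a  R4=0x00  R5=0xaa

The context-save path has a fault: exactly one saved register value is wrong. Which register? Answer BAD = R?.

after  0: R0=0x2b R1=0x59 R2=0xd7 R3=0x2a R4=0xd3 R5=0xaa  N=1 Z=0
after  1: R0=0x2b R1=0x59 R2=0xd7 R3=0x2a R4=0x02 R5=0xaa  N=0 Z=0
after  2: R0=0x2b R1=0x02 R2=0xd7 R3=0x2a R4=0x02 R5=0xaa  N=0 Z=0
after  3: R0=0x2b R1=0x02 R2=0x28 R3=0x2a R4=0x02 R5=0xaa  N=0 Z=0
after  4: R0=0x28 R1=0x02 R2=0x28 R3=0x2a R4=0x02 R5=0xaa  N=0 Z=0
after  5: R0=0x28 R1=0x02 R2=0x28 R3=0x2a R4=0x00 R5=0xaa  N=0 Z=1
after  6: R0=0x28 R1=0x02 R2=0x02 R3=0x2a R4=0x00 R5=0xaa  N=0 Z=0
-- IRQ taken; context saved, return-PC = 7 --
mismatch: R1: reported 0x06 vs actual 0x02

BAD = R1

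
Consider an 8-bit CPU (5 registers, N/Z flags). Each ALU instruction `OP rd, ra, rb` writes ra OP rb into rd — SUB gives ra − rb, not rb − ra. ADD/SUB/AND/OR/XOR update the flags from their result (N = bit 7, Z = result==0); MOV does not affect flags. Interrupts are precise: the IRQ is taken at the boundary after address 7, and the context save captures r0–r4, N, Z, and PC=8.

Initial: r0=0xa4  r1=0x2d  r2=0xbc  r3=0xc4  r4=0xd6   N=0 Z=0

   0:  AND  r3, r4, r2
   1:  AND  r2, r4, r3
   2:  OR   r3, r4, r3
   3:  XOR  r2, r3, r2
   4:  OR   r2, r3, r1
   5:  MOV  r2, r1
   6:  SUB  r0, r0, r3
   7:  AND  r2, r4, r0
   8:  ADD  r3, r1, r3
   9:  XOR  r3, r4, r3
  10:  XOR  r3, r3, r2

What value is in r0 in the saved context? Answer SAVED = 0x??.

SAVED = 0xce

after  0: r0=0xa4 r1=0x2d r2=0xbc r3=0x94 r4=0xd6  N=1 Z=0
after  1: r0=0xa4 r1=0x2d r2=0x94 r3=0x94 r4=0xd6  N=1 Z=0
after  2: r0=0xa4 r1=0x2d r2=0x94 r3=0xd6 r4=0xd6  N=1 Z=0
after  3: r0=0xa4 r1=0x2d r2=0x42 r3=0xd6 r4=0xd6  N=0 Z=0
after  4: r0=0xa4 r1=0x2d r2=0xff r3=0xd6 r4=0xd6  N=1 Z=0
after  5: r0=0xa4 r1=0x2d r2=0x2d r3=0xd6 r4=0xd6  N=1 Z=0
after  6: r0=0xce r1=0x2d r2=0x2d r3=0xd6 r4=0xd6  N=1 Z=0
after  7: r0=0xce r1=0x2d r2=0xc6 r3=0xd6 r4=0xd6  N=1 Z=0
-- IRQ taken; context saved, return-PC = 8 --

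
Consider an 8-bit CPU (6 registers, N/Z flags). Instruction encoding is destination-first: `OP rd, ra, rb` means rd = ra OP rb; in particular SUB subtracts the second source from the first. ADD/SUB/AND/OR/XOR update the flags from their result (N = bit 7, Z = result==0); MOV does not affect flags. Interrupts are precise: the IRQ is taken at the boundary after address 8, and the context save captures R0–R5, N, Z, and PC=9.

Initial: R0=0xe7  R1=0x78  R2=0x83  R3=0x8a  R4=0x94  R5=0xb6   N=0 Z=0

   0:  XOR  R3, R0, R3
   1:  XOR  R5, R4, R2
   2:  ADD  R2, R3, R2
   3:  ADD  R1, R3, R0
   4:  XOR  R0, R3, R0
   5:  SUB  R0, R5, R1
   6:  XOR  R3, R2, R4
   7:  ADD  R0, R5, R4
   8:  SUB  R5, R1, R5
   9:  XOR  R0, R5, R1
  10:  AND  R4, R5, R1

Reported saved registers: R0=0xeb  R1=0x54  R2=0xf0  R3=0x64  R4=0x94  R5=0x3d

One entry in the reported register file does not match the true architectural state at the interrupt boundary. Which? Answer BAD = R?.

after  0: R0=0xe7 R1=0x78 R2=0x83 R3=0x6d R4=0x94 R5=0xb6  N=0 Z=0
after  1: R0=0xe7 R1=0x78 R2=0x83 R3=0x6d R4=0x94 R5=0x17  N=0 Z=0
after  2: R0=0xe7 R1=0x78 R2=0xf0 R3=0x6d R4=0x94 R5=0x17  N=1 Z=0
after  3: R0=0xe7 R1=0x54 R2=0xf0 R3=0x6d R4=0x94 R5=0x17  N=0 Z=0
after  4: R0=0x8a R1=0x54 R2=0xf0 R3=0x6d R4=0x94 R5=0x17  N=1 Z=0
after  5: R0=0xc3 R1=0x54 R2=0xf0 R3=0x6d R4=0x94 R5=0x17  N=1 Z=0
after  6: R0=0xc3 R1=0x54 R2=0xf0 R3=0x64 R4=0x94 R5=0x17  N=0 Z=0
after  7: R0=0xab R1=0x54 R2=0xf0 R3=0x64 R4=0x94 R5=0x17  N=1 Z=0
after  8: R0=0xab R1=0x54 R2=0xf0 R3=0x64 R4=0x94 R5=0x3d  N=0 Z=0
-- IRQ taken; context saved, return-PC = 9 --
mismatch: R0: reported 0xeb vs actual 0xab

BAD = R0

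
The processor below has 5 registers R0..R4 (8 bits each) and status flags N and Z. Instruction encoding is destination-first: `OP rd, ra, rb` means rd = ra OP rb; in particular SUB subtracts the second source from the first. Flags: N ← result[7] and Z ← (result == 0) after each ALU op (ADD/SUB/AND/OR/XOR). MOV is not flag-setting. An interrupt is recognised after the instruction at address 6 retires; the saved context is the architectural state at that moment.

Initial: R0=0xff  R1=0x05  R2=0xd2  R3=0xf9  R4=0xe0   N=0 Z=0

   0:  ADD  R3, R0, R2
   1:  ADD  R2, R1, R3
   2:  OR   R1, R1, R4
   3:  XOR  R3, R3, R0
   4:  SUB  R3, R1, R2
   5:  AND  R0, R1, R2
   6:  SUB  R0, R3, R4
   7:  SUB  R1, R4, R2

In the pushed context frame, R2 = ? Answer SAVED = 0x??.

SAVED = 0xd6

after  0: R0=0xff R1=0x05 R2=0xd2 R3=0xd1 R4=0xe0  N=1 Z=0
after  1: R0=0xff R1=0x05 R2=0xd6 R3=0xd1 R4=0xe0  N=1 Z=0
after  2: R0=0xff R1=0xe5 R2=0xd6 R3=0xd1 R4=0xe0  N=1 Z=0
after  3: R0=0xff R1=0xe5 R2=0xd6 R3=0x2e R4=0xe0  N=0 Z=0
after  4: R0=0xff R1=0xe5 R2=0xd6 R3=0x0f R4=0xe0  N=0 Z=0
after  5: R0=0xc4 R1=0xe5 R2=0xd6 R3=0x0f R4=0xe0  N=1 Z=0
after  6: R0=0x2f R1=0xe5 R2=0xd6 R3=0x0f R4=0xe0  N=0 Z=0
-- IRQ taken; context saved, return-PC = 7 --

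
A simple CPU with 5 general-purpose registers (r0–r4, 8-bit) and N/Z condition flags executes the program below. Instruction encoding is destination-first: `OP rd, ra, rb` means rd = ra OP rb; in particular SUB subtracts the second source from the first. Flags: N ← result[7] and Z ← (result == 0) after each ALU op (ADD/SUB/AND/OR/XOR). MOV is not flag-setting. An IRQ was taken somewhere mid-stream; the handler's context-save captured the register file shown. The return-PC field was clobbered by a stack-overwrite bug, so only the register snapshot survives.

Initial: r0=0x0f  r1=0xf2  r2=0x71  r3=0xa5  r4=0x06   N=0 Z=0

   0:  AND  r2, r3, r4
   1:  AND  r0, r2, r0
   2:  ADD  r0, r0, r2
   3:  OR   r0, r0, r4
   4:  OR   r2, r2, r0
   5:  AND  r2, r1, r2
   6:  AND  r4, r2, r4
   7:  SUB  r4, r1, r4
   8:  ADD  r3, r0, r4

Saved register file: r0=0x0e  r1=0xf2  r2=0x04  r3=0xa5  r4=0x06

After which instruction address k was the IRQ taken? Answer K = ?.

after  0: r0=0x0f r1=0xf2 r2=0x04 r3=0xa5 r4=0x06  N=0 Z=0
after  1: r0=0x04 r1=0xf2 r2=0x04 r3=0xa5 r4=0x06  N=0 Z=0
after  2: r0=0x08 r1=0xf2 r2=0x04 r3=0xa5 r4=0x06  N=0 Z=0
after  3: r0=0x0e r1=0xf2 r2=0x04 r3=0xa5 r4=0x06  N=0 Z=0
-- IRQ taken; context saved, return-PC = 4 --

K = 3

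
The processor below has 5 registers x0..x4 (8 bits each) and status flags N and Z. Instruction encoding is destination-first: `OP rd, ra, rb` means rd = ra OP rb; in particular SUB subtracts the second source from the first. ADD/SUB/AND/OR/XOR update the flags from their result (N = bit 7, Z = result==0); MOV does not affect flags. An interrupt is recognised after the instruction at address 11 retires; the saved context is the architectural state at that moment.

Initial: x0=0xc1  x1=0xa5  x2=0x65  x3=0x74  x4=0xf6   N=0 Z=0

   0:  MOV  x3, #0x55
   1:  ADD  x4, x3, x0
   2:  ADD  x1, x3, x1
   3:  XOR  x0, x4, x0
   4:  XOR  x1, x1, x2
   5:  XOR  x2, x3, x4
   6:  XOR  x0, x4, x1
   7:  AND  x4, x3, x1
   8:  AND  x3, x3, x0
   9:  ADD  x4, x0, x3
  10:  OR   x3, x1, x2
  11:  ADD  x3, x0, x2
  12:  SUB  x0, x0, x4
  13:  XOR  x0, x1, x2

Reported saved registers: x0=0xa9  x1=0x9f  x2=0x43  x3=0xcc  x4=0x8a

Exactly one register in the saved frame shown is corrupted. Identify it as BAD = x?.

after  0: x0=0xc1 x1=0xa5 x2=0x65 x3=0x55 x4=0xf6  N=0 Z=0
after  1: x0=0xc1 x1=0xa5 x2=0x65 x3=0x55 x4=0x16  N=0 Z=0
after  2: x0=0xc1 x1=0xfa x2=0x65 x3=0x55 x4=0x16  N=1 Z=0
after  3: x0=0xd7 x1=0xfa x2=0x65 x3=0x55 x4=0x16  N=1 Z=0
after  4: x0=0xd7 x1=0x9f x2=0x65 x3=0x55 x4=0x16  N=1 Z=0
after  5: x0=0xd7 x1=0x9f x2=0x43 x3=0x55 x4=0x16  N=0 Z=0
after  6: x0=0x89 x1=0x9f x2=0x43 x3=0x55 x4=0x16  N=1 Z=0
after  7: x0=0x89 x1=0x9f x2=0x43 x3=0x55 x4=0x15  N=0 Z=0
after  8: x0=0x89 x1=0x9f x2=0x43 x3=0x01 x4=0x15  N=0 Z=0
after  9: x0=0x89 x1=0x9f x2=0x43 x3=0x01 x4=0x8a  N=1 Z=0
after 10: x0=0x89 x1=0x9f x2=0x43 x3=0xdf x4=0x8a  N=1 Z=0
after 11: x0=0x89 x1=0x9f x2=0x43 x3=0xcc x4=0x8a  N=1 Z=0
-- IRQ taken; context saved, return-PC = 12 --
mismatch: x0: reported 0xa9 vs actual 0x89

BAD = x0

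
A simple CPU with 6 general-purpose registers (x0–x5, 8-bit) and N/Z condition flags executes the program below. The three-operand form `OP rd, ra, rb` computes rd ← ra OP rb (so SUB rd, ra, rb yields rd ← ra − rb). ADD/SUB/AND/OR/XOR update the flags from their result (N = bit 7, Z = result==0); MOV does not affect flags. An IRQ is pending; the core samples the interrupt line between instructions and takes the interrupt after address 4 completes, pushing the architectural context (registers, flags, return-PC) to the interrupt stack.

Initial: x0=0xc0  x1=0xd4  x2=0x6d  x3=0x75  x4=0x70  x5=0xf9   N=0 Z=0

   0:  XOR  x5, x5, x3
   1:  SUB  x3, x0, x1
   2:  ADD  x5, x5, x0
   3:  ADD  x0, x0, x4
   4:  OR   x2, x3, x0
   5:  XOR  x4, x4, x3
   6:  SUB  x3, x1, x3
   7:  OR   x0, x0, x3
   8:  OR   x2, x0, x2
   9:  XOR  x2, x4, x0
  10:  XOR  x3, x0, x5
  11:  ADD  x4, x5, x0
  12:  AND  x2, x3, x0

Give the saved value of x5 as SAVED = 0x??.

after  0: x0=0xc0 x1=0xd4 x2=0x6d x3=0x75 x4=0x70 x5=0x8c  N=1 Z=0
after  1: x0=0xc0 x1=0xd4 x2=0x6d x3=0xec x4=0x70 x5=0x8c  N=1 Z=0
after  2: x0=0xc0 x1=0xd4 x2=0x6d x3=0xec x4=0x70 x5=0x4c  N=0 Z=0
after  3: x0=0x30 x1=0xd4 x2=0x6d x3=0xec x4=0x70 x5=0x4c  N=0 Z=0
after  4: x0=0x30 x1=0xd4 x2=0xfc x3=0xec x4=0x70 x5=0x4c  N=1 Z=0
-- IRQ taken; context saved, return-PC = 5 --

SAVED = 0x4c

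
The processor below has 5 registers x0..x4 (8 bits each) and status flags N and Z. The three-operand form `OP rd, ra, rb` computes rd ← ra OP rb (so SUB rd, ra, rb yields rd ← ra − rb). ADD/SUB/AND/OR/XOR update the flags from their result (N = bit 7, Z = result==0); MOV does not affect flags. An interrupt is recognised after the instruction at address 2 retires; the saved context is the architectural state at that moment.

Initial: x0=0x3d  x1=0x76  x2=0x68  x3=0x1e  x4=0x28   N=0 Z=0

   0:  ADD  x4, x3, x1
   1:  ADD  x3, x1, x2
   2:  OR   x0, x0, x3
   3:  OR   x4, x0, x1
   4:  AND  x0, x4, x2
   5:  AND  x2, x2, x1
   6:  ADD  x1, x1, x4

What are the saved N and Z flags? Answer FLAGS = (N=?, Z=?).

after  0: x0=0x3d x1=0x76 x2=0x68 x3=0x1e x4=0x94  N=1 Z=0
after  1: x0=0x3d x1=0x76 x2=0x68 x3=0xde x4=0x94  N=1 Z=0
after  2: x0=0xff x1=0x76 x2=0x68 x3=0xde x4=0x94  N=1 Z=0
-- IRQ taken; context saved, return-PC = 3 --

FLAGS = (N=1, Z=0)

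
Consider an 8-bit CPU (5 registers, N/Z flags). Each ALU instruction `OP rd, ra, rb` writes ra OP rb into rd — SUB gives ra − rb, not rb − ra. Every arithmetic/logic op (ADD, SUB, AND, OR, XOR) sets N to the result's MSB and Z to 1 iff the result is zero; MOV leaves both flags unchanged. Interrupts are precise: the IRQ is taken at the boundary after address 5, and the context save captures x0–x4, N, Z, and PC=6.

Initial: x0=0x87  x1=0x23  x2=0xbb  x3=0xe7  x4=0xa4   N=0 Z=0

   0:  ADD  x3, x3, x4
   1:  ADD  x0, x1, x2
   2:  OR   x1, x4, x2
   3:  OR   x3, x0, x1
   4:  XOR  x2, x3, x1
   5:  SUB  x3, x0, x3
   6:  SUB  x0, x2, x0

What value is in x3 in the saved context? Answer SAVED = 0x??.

after  0: x0=0x87 x1=0x23 x2=0xbb x3=0x8b x4=0xa4  N=1 Z=0
after  1: x0=0xde x1=0x23 x2=0xbb x3=0x8b x4=0xa4  N=1 Z=0
after  2: x0=0xde x1=0xbf x2=0xbb x3=0x8b x4=0xa4  N=1 Z=0
after  3: x0=0xde x1=0xbf x2=0xbb x3=0xff x4=0xa4  N=1 Z=0
after  4: x0=0xde x1=0xbf x2=0x40 x3=0xff x4=0xa4  N=0 Z=0
after  5: x0=0xde x1=0xbf x2=0x40 x3=0xdf x4=0xa4  N=1 Z=0
-- IRQ taken; context saved, return-PC = 6 --

SAVED = 0xdf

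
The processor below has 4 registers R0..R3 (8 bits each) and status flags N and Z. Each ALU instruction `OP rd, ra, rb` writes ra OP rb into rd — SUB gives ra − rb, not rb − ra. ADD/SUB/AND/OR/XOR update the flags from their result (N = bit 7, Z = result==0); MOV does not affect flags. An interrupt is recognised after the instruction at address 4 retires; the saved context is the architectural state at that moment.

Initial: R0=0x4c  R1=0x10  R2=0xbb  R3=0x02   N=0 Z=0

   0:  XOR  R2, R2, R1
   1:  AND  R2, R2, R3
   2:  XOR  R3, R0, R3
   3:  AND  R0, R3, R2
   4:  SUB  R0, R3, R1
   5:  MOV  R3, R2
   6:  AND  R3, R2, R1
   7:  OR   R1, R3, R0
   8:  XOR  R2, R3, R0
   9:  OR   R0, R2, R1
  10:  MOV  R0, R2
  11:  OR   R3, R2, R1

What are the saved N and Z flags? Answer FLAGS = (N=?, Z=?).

after  0: R0=0x4c R1=0x10 R2=0xab R3=0x02  N=1 Z=0
after  1: R0=0x4c R1=0x10 R2=0x02 R3=0x02  N=0 Z=0
after  2: R0=0x4c R1=0x10 R2=0x02 R3=0x4e  N=0 Z=0
after  3: R0=0x02 R1=0x10 R2=0x02 R3=0x4e  N=0 Z=0
after  4: R0=0x3e R1=0x10 R2=0x02 R3=0x4e  N=0 Z=0
-- IRQ taken; context saved, return-PC = 5 --

FLAGS = (N=0, Z=0)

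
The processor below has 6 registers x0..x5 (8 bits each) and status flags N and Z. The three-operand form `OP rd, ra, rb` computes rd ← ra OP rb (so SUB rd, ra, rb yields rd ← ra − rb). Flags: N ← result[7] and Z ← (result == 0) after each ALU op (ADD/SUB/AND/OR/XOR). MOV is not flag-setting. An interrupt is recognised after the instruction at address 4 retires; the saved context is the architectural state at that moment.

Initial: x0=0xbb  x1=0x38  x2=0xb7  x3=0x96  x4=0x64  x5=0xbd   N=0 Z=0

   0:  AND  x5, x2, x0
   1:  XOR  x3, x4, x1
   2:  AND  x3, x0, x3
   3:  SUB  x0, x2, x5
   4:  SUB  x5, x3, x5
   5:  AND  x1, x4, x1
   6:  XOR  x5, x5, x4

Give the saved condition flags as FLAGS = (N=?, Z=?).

after  0: x0=0xbb x1=0x38 x2=0xb7 x3=0x96 x4=0x64 x5=0xb3  N=1 Z=0
after  1: x0=0xbb x1=0x38 x2=0xb7 x3=0x5c x4=0x64 x5=0xb3  N=0 Z=0
after  2: x0=0xbb x1=0x38 x2=0xb7 x3=0x18 x4=0x64 x5=0xb3  N=0 Z=0
after  3: x0=0x04 x1=0x38 x2=0xb7 x3=0x18 x4=0x64 x5=0xb3  N=0 Z=0
after  4: x0=0x04 x1=0x38 x2=0xb7 x3=0x18 x4=0x64 x5=0x65  N=0 Z=0
-- IRQ taken; context saved, return-PC = 5 --

FLAGS = (N=0, Z=0)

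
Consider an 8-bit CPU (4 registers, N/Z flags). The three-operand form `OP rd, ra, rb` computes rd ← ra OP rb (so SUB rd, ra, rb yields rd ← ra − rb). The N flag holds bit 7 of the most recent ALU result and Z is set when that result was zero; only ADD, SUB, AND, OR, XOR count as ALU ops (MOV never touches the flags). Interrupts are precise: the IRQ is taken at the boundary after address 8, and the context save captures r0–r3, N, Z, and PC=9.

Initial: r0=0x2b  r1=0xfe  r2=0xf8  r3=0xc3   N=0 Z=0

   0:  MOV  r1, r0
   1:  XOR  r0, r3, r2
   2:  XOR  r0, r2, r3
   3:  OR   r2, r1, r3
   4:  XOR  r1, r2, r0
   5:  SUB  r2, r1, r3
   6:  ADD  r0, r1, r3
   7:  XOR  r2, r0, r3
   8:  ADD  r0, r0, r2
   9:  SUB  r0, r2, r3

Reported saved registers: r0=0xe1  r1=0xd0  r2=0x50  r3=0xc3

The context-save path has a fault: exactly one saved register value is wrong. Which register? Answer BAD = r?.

after  0: r0=0x2b r1=0x2b r2=0xf8 r3=0xc3  N=0 Z=0
after  1: r0=0x3b r1=0x2b r2=0xf8 r3=0xc3  N=0 Z=0
after  2: r0=0x3b r1=0x2b r2=0xf8 r3=0xc3  N=0 Z=0
after  3: r0=0x3b r1=0x2b r2=0xeb r3=0xc3  N=1 Z=0
after  4: r0=0x3b r1=0xd0 r2=0xeb r3=0xc3  N=1 Z=0
after  5: r0=0x3b r1=0xd0 r2=0x0d r3=0xc3  N=0 Z=0
after  6: r0=0x93 r1=0xd0 r2=0x0d r3=0xc3  N=1 Z=0
after  7: r0=0x93 r1=0xd0 r2=0x50 r3=0xc3  N=0 Z=0
after  8: r0=0xe3 r1=0xd0 r2=0x50 r3=0xc3  N=1 Z=0
-- IRQ taken; context saved, return-PC = 9 --
mismatch: r0: reported 0xe1 vs actual 0xe3

BAD = r0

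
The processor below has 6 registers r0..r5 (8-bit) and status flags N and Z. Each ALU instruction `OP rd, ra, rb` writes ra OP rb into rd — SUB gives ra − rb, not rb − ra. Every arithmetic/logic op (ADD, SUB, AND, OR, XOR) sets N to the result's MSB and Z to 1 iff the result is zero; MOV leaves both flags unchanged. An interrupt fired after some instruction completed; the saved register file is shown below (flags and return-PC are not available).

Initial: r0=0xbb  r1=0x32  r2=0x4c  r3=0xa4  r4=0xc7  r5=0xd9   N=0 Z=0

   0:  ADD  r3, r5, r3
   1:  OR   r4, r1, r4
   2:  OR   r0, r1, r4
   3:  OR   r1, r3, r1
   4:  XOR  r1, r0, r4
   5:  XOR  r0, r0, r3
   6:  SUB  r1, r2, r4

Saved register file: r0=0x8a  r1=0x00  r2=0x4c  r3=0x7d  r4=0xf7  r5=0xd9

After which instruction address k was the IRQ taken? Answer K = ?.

K = 5

after  0: r0=0xbb r1=0x32 r2=0x4c r3=0x7d r4=0xc7 r5=0xd9  N=0 Z=0
after  1: r0=0xbb r1=0x32 r2=0x4c r3=0x7d r4=0xf7 r5=0xd9  N=1 Z=0
after  2: r0=0xf7 r1=0x32 r2=0x4c r3=0x7d r4=0xf7 r5=0xd9  N=1 Z=0
after  3: r0=0xf7 r1=0x7f r2=0x4c r3=0x7d r4=0xf7 r5=0xd9  N=0 Z=0
after  4: r0=0xf7 r1=0x00 r2=0x4c r3=0x7d r4=0xf7 r5=0xd9  N=0 Z=1
after  5: r0=0x8a r1=0x00 r2=0x4c r3=0x7d r4=0xf7 r5=0xd9  N=1 Z=0
-- IRQ taken; context saved, return-PC = 6 --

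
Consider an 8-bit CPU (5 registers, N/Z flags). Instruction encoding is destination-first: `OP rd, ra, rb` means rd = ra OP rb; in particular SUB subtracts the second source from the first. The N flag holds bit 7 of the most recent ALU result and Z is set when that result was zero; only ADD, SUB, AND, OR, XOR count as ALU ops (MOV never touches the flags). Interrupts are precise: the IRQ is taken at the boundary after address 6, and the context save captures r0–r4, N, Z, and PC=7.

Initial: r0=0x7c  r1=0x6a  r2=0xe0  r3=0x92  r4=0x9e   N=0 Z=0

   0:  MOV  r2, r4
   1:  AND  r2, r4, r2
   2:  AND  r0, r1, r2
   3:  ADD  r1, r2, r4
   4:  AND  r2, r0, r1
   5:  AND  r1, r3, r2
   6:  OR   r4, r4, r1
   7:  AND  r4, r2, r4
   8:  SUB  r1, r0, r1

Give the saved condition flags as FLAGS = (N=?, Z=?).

FLAGS = (N=1, Z=0)

after  0: r0=0x7c r1=0x6a r2=0x9e r3=0x92 r4=0x9e  N=0 Z=0
after  1: r0=0x7c r1=0x6a r2=0x9e r3=0x92 r4=0x9e  N=1 Z=0
after  2: r0=0x0a r1=0x6a r2=0x9e r3=0x92 r4=0x9e  N=0 Z=0
after  3: r0=0x0a r1=0x3c r2=0x9e r3=0x92 r4=0x9e  N=0 Z=0
after  4: r0=0x0a r1=0x3c r2=0x08 r3=0x92 r4=0x9e  N=0 Z=0
after  5: r0=0x0a r1=0x00 r2=0x08 r3=0x92 r4=0x9e  N=0 Z=1
after  6: r0=0x0a r1=0x00 r2=0x08 r3=0x92 r4=0x9e  N=1 Z=0
-- IRQ taken; context saved, return-PC = 7 --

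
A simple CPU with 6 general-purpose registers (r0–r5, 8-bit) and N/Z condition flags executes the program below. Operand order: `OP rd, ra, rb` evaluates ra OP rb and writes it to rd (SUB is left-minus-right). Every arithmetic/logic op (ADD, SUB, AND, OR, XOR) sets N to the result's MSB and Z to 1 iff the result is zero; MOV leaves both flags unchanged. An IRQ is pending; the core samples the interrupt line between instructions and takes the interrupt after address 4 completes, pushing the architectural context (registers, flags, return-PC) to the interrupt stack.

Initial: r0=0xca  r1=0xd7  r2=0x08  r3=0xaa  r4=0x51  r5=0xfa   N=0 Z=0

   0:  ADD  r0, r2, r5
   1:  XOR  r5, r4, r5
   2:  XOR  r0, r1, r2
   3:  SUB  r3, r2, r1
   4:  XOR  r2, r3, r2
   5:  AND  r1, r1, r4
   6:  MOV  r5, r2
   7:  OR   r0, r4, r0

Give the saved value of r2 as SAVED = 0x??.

after  0: r0=0x02 r1=0xd7 r2=0x08 r3=0xaa r4=0x51 r5=0xfa  N=0 Z=0
after  1: r0=0x02 r1=0xd7 r2=0x08 r3=0xaa r4=0x51 r5=0xab  N=1 Z=0
after  2: r0=0xdf r1=0xd7 r2=0x08 r3=0xaa r4=0x51 r5=0xab  N=1 Z=0
after  3: r0=0xdf r1=0xd7 r2=0x08 r3=0x31 r4=0x51 r5=0xab  N=0 Z=0
after  4: r0=0xdf r1=0xd7 r2=0x39 r3=0x31 r4=0x51 r5=0xab  N=0 Z=0
-- IRQ taken; context saved, return-PC = 5 --

SAVED = 0x39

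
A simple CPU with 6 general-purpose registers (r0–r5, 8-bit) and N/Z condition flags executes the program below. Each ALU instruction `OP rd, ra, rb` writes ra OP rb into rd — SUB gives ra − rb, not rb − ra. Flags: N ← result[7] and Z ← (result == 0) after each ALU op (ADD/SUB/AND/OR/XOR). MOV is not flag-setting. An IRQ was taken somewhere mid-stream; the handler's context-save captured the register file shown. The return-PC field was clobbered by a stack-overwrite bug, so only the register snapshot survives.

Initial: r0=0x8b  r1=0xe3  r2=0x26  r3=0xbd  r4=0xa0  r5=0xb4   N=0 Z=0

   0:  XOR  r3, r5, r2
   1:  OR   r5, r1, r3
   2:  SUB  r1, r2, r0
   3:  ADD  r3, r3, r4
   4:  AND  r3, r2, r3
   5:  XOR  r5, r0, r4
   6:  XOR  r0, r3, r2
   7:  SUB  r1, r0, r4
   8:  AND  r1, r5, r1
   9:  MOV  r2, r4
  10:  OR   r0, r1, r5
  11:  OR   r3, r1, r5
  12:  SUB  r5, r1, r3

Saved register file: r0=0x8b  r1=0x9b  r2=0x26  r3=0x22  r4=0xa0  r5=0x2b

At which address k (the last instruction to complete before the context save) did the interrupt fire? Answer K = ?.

K = 5

after  0: r0=0x8b r1=0xe3 r2=0x26 r3=0x92 r4=0xa0 r5=0xb4  N=1 Z=0
after  1: r0=0x8b r1=0xe3 r2=0x26 r3=0x92 r4=0xa0 r5=0xf3  N=1 Z=0
after  2: r0=0x8b r1=0x9b r2=0x26 r3=0x92 r4=0xa0 r5=0xf3  N=1 Z=0
after  3: r0=0x8b r1=0x9b r2=0x26 r3=0x32 r4=0xa0 r5=0xf3  N=0 Z=0
after  4: r0=0x8b r1=0x9b r2=0x26 r3=0x22 r4=0xa0 r5=0xf3  N=0 Z=0
after  5: r0=0x8b r1=0x9b r2=0x26 r3=0x22 r4=0xa0 r5=0x2b  N=0 Z=0
-- IRQ taken; context saved, return-PC = 6 --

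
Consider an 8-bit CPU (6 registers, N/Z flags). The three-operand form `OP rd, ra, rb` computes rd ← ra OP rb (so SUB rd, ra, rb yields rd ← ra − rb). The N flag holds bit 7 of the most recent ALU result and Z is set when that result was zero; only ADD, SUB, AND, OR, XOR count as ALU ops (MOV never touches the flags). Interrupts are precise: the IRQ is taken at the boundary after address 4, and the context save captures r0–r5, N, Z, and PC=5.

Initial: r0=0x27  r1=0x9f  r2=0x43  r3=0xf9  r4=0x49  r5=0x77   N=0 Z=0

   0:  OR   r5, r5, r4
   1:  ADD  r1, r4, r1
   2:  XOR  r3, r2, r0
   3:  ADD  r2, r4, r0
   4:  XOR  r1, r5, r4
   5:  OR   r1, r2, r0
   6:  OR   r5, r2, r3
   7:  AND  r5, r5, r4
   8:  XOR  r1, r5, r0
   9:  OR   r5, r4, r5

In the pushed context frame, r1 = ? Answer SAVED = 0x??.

after  0: r0=0x27 r1=0x9f r2=0x43 r3=0xf9 r4=0x49 r5=0x7f  N=0 Z=0
after  1: r0=0x27 r1=0xe8 r2=0x43 r3=0xf9 r4=0x49 r5=0x7f  N=1 Z=0
after  2: r0=0x27 r1=0xe8 r2=0x43 r3=0x64 r4=0x49 r5=0x7f  N=0 Z=0
after  3: r0=0x27 r1=0xe8 r2=0x70 r3=0x64 r4=0x49 r5=0x7f  N=0 Z=0
after  4: r0=0x27 r1=0x36 r2=0x70 r3=0x64 r4=0x49 r5=0x7f  N=0 Z=0
-- IRQ taken; context saved, return-PC = 5 --

SAVED = 0x36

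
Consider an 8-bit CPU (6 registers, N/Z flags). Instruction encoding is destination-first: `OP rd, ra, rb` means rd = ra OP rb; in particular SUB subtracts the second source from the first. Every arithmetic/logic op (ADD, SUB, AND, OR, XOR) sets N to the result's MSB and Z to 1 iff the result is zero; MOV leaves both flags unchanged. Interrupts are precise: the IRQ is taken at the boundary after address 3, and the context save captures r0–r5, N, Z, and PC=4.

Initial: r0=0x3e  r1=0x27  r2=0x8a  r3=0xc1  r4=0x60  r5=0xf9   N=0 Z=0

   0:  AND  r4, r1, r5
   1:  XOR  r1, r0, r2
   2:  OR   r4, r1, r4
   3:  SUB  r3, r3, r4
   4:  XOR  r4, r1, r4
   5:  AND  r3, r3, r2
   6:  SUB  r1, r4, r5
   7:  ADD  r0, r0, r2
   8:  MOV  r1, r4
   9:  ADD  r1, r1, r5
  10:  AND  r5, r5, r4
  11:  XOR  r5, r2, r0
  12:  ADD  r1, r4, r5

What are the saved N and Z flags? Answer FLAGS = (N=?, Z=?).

after  0: r0=0x3e r1=0x27 r2=0x8a r3=0xc1 r4=0x21 r5=0xf9  N=0 Z=0
after  1: r0=0x3e r1=0xb4 r2=0x8a r3=0xc1 r4=0x21 r5=0xf9  N=1 Z=0
after  2: r0=0x3e r1=0xb4 r2=0x8a r3=0xc1 r4=0xb5 r5=0xf9  N=1 Z=0
after  3: r0=0x3e r1=0xb4 r2=0x8a r3=0x0c r4=0xb5 r5=0xf9  N=0 Z=0
-- IRQ taken; context saved, return-PC = 4 --

FLAGS = (N=0, Z=0)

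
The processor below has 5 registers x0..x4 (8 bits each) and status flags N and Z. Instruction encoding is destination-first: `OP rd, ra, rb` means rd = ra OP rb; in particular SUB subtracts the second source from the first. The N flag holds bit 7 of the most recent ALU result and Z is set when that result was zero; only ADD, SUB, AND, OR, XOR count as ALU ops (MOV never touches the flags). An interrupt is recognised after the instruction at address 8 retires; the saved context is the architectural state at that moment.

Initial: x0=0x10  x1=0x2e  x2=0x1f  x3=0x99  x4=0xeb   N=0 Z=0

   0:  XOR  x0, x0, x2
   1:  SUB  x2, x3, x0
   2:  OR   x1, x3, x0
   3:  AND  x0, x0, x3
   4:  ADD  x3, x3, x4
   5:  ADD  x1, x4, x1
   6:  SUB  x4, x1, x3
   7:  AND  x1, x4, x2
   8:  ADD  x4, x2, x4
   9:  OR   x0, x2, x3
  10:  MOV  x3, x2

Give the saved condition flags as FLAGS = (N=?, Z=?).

FLAGS = (N=1, Z=0)

after  0: x0=0x0f x1=0x2e x2=0x1f x3=0x99 x4=0xeb  N=0 Z=0
after  1: x0=0x0f x1=0x2e x2=0x8a x3=0x99 x4=0xeb  N=1 Z=0
after  2: x0=0x0f x1=0x9f x2=0x8a x3=0x99 x4=0xeb  N=1 Z=0
after  3: x0=0x09 x1=0x9f x2=0x8a x3=0x99 x4=0xeb  N=0 Z=0
after  4: x0=0x09 x1=0x9f x2=0x8a x3=0x84 x4=0xeb  N=1 Z=0
after  5: x0=0x09 x1=0x8a x2=0x8a x3=0x84 x4=0xeb  N=1 Z=0
after  6: x0=0x09 x1=0x8a x2=0x8a x3=0x84 x4=0x06  N=0 Z=0
after  7: x0=0x09 x1=0x02 x2=0x8a x3=0x84 x4=0x06  N=0 Z=0
after  8: x0=0x09 x1=0x02 x2=0x8a x3=0x84 x4=0x90  N=1 Z=0
-- IRQ taken; context saved, return-PC = 9 --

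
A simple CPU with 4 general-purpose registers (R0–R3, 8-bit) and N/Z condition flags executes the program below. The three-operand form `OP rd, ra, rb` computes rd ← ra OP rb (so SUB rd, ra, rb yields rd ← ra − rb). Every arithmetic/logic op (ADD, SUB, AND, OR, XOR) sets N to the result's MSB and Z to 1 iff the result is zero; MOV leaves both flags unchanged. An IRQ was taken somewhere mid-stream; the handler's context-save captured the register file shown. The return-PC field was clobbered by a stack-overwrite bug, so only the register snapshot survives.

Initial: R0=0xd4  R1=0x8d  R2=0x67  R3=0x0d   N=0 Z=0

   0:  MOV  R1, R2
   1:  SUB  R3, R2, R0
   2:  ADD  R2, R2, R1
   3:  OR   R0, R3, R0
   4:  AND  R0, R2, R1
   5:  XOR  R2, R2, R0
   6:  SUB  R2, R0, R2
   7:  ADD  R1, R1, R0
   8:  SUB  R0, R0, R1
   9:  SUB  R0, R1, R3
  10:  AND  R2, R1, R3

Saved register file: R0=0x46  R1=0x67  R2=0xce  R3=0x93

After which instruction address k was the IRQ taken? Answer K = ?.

K = 4

after  0: R0=0xd4 R1=0x67 R2=0x67 R3=0x0d  N=0 Z=0
after  1: R0=0xd4 R1=0x67 R2=0x67 R3=0x93  N=1 Z=0
after  2: R0=0xd4 R1=0x67 R2=0xce R3=0x93  N=1 Z=0
after  3: R0=0xd7 R1=0x67 R2=0xce R3=0x93  N=1 Z=0
after  4: R0=0x46 R1=0x67 R2=0xce R3=0x93  N=0 Z=0
-- IRQ taken; context saved, return-PC = 5 --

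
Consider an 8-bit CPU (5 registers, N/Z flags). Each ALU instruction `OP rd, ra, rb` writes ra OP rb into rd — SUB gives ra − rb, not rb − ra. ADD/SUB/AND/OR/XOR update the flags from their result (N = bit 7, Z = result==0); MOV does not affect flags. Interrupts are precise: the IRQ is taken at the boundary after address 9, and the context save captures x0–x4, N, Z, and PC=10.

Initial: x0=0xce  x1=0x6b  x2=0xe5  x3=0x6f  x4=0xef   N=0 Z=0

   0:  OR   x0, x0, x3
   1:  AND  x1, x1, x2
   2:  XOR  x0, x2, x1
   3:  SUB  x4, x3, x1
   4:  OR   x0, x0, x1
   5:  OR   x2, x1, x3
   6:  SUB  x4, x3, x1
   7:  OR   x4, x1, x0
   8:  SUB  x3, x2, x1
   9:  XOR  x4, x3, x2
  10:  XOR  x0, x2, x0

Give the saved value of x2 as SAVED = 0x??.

after  0: x0=0xef x1=0x6b x2=0xe5 x3=0x6f x4=0xef  N=1 Z=0
after  1: x0=0xef x1=0x61 x2=0xe5 x3=0x6f x4=0xef  N=0 Z=0
after  2: x0=0x84 x1=0x61 x2=0xe5 x3=0x6f x4=0xef  N=1 Z=0
after  3: x0=0x84 x1=0x61 x2=0xe5 x3=0x6f x4=0x0e  N=0 Z=0
after  4: x0=0xe5 x1=0x61 x2=0xe5 x3=0x6f x4=0x0e  N=1 Z=0
after  5: x0=0xe5 x1=0x61 x2=0x6f x3=0x6f x4=0x0e  N=0 Z=0
after  6: x0=0xe5 x1=0x61 x2=0x6f x3=0x6f x4=0x0e  N=0 Z=0
after  7: x0=0xe5 x1=0x61 x2=0x6f x3=0x6f x4=0xe5  N=1 Z=0
after  8: x0=0xe5 x1=0x61 x2=0x6f x3=0x0e x4=0xe5  N=0 Z=0
after  9: x0=0xe5 x1=0x61 x2=0x6f x3=0x0e x4=0x61  N=0 Z=0
-- IRQ taken; context saved, return-PC = 10 --

SAVED = 0x6f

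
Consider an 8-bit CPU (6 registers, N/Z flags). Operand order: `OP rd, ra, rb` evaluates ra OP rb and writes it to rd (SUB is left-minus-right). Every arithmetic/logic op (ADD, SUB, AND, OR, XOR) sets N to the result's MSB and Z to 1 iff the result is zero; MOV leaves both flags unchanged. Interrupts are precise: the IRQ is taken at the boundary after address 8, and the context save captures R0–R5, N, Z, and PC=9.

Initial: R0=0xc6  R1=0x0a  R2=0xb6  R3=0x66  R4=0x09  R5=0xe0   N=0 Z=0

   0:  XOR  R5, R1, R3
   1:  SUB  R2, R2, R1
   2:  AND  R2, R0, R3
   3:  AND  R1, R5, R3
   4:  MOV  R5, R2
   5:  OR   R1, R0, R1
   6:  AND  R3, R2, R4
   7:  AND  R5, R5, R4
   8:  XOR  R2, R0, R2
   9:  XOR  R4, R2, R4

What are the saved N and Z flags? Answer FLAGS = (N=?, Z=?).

after  0: R0=0xc6 R1=0x0a R2=0xb6 R3=0x66 R4=0x09 R5=0x6c  N=0 Z=0
after  1: R0=0xc6 R1=0x0a R2=0xac R3=0x66 R4=0x09 R5=0x6c  N=1 Z=0
after  2: R0=0xc6 R1=0x0a R2=0x46 R3=0x66 R4=0x09 R5=0x6c  N=0 Z=0
after  3: R0=0xc6 R1=0x64 R2=0x46 R3=0x66 R4=0x09 R5=0x6c  N=0 Z=0
after  4: R0=0xc6 R1=0x64 R2=0x46 R3=0x66 R4=0x09 R5=0x46  N=0 Z=0
after  5: R0=0xc6 R1=0xe6 R2=0x46 R3=0x66 R4=0x09 R5=0x46  N=1 Z=0
after  6: R0=0xc6 R1=0xe6 R2=0x46 R3=0x00 R4=0x09 R5=0x46  N=0 Z=1
after  7: R0=0xc6 R1=0xe6 R2=0x46 R3=0x00 R4=0x09 R5=0x00  N=0 Z=1
after  8: R0=0xc6 R1=0xe6 R2=0x80 R3=0x00 R4=0x09 R5=0x00  N=1 Z=0
-- IRQ taken; context saved, return-PC = 9 --

FLAGS = (N=1, Z=0)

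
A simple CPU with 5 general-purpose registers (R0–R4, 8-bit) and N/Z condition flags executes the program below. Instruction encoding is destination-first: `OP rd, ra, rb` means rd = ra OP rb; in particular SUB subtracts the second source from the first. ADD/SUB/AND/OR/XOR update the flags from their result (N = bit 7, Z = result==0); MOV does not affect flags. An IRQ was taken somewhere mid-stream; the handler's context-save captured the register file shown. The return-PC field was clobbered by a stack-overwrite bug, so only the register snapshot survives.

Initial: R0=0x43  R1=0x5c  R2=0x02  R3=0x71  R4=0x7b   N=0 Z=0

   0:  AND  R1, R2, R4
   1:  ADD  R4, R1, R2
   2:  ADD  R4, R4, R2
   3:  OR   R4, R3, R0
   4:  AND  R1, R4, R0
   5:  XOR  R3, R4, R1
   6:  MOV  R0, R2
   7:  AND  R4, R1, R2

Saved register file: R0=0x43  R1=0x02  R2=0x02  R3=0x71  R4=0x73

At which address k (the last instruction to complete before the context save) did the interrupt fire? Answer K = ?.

after  0: R0=0x43 R1=0x02 R2=0x02 R3=0x71 R4=0x7b  N=0 Z=0
after  1: R0=0x43 R1=0x02 R2=0x02 R3=0x71 R4=0x04  N=0 Z=0
after  2: R0=0x43 R1=0x02 R2=0x02 R3=0x71 R4=0x06  N=0 Z=0
after  3: R0=0x43 R1=0x02 R2=0x02 R3=0x71 R4=0x73  N=0 Z=0
-- IRQ taken; context saved, return-PC = 4 --

K = 3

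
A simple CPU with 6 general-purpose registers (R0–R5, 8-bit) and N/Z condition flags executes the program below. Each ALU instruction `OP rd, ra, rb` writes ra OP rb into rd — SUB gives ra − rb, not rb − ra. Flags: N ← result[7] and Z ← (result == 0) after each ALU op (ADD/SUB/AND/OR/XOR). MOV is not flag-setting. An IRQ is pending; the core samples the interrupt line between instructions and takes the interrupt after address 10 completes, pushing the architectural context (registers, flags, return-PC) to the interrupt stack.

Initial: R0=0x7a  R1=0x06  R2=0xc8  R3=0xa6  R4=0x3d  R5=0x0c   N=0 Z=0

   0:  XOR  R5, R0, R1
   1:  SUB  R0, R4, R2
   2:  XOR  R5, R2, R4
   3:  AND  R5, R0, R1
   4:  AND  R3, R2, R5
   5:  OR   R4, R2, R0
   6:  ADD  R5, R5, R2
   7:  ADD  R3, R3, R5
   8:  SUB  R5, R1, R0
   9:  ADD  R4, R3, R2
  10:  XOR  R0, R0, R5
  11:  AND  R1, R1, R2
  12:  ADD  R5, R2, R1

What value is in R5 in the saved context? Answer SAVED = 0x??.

after  0: R0=0x7a R1=0x06 R2=0xc8 R3=0xa6 R4=0x3d R5=0x7c  N=0 Z=0
after  1: R0=0x75 R1=0x06 R2=0xc8 R3=0xa6 R4=0x3d R5=0x7c  N=0 Z=0
after  2: R0=0x75 R1=0x06 R2=0xc8 R3=0xa6 R4=0x3d R5=0xf5  N=1 Z=0
after  3: R0=0x75 R1=0x06 R2=0xc8 R3=0xa6 R4=0x3d R5=0x04  N=0 Z=0
after  4: R0=0x75 R1=0x06 R2=0xc8 R3=0x00 R4=0x3d R5=0x04  N=0 Z=1
after  5: R0=0x75 R1=0x06 R2=0xc8 R3=0x00 R4=0xfd R5=0x04  N=1 Z=0
after  6: R0=0x75 R1=0x06 R2=0xc8 R3=0x00 R4=0xfd R5=0xcc  N=1 Z=0
after  7: R0=0x75 R1=0x06 R2=0xc8 R3=0xcc R4=0xfd R5=0xcc  N=1 Z=0
after  8: R0=0x75 R1=0x06 R2=0xc8 R3=0xcc R4=0xfd R5=0x91  N=1 Z=0
after  9: R0=0x75 R1=0x06 R2=0xc8 R3=0xcc R4=0x94 R5=0x91  N=1 Z=0
after 10: R0=0xe4 R1=0x06 R2=0xc8 R3=0xcc R4=0x94 R5=0x91  N=1 Z=0
-- IRQ taken; context saved, return-PC = 11 --

SAVED = 0x91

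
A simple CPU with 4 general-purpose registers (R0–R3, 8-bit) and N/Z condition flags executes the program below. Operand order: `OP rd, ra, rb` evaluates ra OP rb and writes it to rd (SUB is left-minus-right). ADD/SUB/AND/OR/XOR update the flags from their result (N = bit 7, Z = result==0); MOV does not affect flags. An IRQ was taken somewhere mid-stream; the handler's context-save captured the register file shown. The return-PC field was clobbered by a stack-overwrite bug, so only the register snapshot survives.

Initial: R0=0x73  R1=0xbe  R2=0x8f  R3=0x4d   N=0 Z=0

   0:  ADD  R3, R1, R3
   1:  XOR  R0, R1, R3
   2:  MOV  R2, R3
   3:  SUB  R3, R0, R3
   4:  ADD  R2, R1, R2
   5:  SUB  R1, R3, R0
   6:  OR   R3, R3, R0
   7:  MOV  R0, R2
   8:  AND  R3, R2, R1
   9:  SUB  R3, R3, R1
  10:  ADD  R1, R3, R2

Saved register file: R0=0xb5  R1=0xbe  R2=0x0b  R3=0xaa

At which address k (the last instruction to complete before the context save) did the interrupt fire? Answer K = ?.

after  0: R0=0x73 R1=0xbe R2=0x8f R3=0x0b  N=0 Z=0
after  1: R0=0xb5 R1=0xbe R2=0x8f R3=0x0b  N=1 Z=0
after  2: R0=0xb5 R1=0xbe R2=0x0b R3=0x0b  N=1 Z=0
after  3: R0=0xb5 R1=0xbe R2=0x0b R3=0xaa  N=1 Z=0
-- IRQ taken; context saved, return-PC = 4 --

K = 3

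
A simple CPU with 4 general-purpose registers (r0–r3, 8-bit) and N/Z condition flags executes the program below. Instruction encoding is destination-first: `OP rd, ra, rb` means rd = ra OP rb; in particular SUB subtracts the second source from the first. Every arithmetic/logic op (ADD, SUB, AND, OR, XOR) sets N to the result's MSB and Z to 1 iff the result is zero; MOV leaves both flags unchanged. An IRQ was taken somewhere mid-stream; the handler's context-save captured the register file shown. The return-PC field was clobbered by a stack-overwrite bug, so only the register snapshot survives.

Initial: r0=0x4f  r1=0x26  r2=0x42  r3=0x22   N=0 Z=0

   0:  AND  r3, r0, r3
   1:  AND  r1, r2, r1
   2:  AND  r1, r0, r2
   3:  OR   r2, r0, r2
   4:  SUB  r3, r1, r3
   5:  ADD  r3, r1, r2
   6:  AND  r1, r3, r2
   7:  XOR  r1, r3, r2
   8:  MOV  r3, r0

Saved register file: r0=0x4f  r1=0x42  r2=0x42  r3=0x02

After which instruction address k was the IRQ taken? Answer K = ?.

after  0: r0=0x4f r1=0x26 r2=0x42 r3=0x02  N=0 Z=0
after  1: r0=0x4f r1=0x02 r2=0x42 r3=0x02  N=0 Z=0
after  2: r0=0x4f r1=0x42 r2=0x42 r3=0x02  N=0 Z=0
-- IRQ taken; context saved, return-PC = 3 --

K = 2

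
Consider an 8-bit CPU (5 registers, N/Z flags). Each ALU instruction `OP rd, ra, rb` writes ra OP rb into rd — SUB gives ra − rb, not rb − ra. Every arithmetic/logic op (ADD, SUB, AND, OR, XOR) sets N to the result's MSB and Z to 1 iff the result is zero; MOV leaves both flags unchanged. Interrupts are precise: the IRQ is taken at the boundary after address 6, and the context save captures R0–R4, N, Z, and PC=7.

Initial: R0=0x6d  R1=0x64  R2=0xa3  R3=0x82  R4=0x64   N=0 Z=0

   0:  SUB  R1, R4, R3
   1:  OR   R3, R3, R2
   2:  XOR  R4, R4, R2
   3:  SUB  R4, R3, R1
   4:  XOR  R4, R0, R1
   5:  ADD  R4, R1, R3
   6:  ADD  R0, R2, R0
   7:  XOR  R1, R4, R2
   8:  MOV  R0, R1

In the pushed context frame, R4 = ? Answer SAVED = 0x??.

SAVED = 0x85

after  0: R0=0x6d R1=0xe2 R2=0xa3 R3=0x82 R4=0x64  N=1 Z=0
after  1: R0=0x6d R1=0xe2 R2=0xa3 R3=0xa3 R4=0x64  N=1 Z=0
after  2: R0=0x6d R1=0xe2 R2=0xa3 R3=0xa3 R4=0xc7  N=1 Z=0
after  3: R0=0x6d R1=0xe2 R2=0xa3 R3=0xa3 R4=0xc1  N=1 Z=0
after  4: R0=0x6d R1=0xe2 R2=0xa3 R3=0xa3 R4=0x8f  N=1 Z=0
after  5: R0=0x6d R1=0xe2 R2=0xa3 R3=0xa3 R4=0x85  N=1 Z=0
after  6: R0=0x10 R1=0xe2 R2=0xa3 R3=0xa3 R4=0x85  N=0 Z=0
-- IRQ taken; context saved, return-PC = 7 --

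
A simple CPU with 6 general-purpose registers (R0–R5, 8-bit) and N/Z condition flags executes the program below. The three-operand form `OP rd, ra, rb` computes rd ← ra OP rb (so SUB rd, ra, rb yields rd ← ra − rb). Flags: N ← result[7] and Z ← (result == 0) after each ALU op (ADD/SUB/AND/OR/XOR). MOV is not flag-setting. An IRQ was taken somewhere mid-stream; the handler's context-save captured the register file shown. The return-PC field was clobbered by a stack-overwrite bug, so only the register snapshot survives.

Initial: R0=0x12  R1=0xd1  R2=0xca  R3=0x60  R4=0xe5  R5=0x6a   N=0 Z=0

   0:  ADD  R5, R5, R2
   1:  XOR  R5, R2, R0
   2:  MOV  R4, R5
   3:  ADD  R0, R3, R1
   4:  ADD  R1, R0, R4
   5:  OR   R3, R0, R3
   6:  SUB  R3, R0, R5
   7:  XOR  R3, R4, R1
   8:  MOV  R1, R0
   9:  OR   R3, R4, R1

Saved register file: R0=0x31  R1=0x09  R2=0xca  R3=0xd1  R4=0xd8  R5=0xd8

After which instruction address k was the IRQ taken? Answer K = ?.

after  0: R0=0x12 R1=0xd1 R2=0xca R3=0x60 R4=0xe5 R5=0x34  N=0 Z=0
after  1: R0=0x12 R1=0xd1 R2=0xca R3=0x60 R4=0xe5 R5=0xd8  N=1 Z=0
after  2: R0=0x12 R1=0xd1 R2=0xca R3=0x60 R4=0xd8 R5=0xd8  N=1 Z=0
after  3: R0=0x31 R1=0xd1 R2=0xca R3=0x60 R4=0xd8 R5=0xd8  N=0 Z=0
after  4: R0=0x31 R1=0x09 R2=0xca R3=0x60 R4=0xd8 R5=0xd8  N=0 Z=0
after  5: R0=0x31 R1=0x09 R2=0xca R3=0x71 R4=0xd8 R5=0xd8  N=0 Z=0
after  6: R0=0x31 R1=0x09 R2=0xca R3=0x59 R4=0xd8 R5=0xd8  N=0 Z=0
after  7: R0=0x31 R1=0x09 R2=0xca R3=0xd1 R4=0xd8 R5=0xd8  N=1 Z=0
-- IRQ taken; context saved, return-PC = 8 --

K = 7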